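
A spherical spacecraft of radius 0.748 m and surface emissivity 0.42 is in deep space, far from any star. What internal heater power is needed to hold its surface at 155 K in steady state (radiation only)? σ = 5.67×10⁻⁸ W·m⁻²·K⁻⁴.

P ≈ 96.6 W

P = εσ·4πr²·T⁴.
4πr² = 7.031 m²; T⁴ = 5.772×10⁸ K⁴.
P = 0.42·5.67×10⁻⁸·7.031·5.772×10⁸.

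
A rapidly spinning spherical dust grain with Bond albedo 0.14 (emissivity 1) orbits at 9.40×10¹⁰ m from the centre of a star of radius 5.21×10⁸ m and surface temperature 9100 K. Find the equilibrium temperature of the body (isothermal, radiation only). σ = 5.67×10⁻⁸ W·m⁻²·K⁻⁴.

The star's surface emits σT_*⁴; at distance d the flux is S = σT_*⁴(R_*/d)².
S = 5.67×10⁻⁸·(9100)⁴·(5.21×10⁸/9.40×10¹⁰)² = 11940 W/m².
For an isothermal sphere T⁴ = (1−a)S/(4σ) = 4.529×10¹⁰ K⁴.

T ≈ 461 K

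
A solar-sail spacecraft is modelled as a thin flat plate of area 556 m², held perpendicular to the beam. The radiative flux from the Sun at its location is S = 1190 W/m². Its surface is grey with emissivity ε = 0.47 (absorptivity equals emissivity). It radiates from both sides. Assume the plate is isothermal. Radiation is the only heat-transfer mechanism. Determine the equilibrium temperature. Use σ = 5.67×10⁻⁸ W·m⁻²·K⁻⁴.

T ≈ 320 K

At equilibrium, absorbed power = emitted power.
Absorbing cross-section = A = 556.0 m²; emitting surface = 2A = 1112 m² (ratio 2).
εS·A_cross = εσ·A_surf·T⁴  ⇒  T⁴ = S/(2σ)   (ε cancels).
T⁴ = 1190/(2·5.67×10⁻⁸) = 1.049×10¹⁰ K⁴.
T = (1.049×10¹⁰)^(1/4).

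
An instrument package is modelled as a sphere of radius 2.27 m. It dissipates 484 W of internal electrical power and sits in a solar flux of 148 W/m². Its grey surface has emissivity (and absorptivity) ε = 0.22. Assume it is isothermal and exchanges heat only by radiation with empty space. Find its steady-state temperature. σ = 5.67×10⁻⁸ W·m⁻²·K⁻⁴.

T ≈ 188 K

At steady state, absorbed solar power + internal power = radiated power.
Absorbed: α·S·A_cross = 0.22·148·16.19 = 527.1 W (cross-section πr²).
Total input = 527.1 + 484 = 1011 W.
Radiated: εσ·A_surf·T⁴ with A_surf = 4πr² = 64.75 m².
T⁴ = 1011/(0.22·5.67×10⁻⁸·64.75) = 1.252×10⁹ K⁴.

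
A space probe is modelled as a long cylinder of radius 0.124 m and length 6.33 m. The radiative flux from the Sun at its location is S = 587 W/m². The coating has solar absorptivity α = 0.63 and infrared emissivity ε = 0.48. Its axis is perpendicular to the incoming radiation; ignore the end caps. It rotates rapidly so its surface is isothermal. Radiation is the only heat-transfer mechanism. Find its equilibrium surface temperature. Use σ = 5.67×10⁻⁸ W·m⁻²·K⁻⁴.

T ≈ 256 K

At equilibrium, absorbed power = emitted power.
Absorbing cross-section = 2rL = 1.570 m²; emitting surface = 2πrL = 4.932 m² (ratio π).
αS·A_cross = εσ·A_surf·T⁴  ⇒  T⁴ = αS/(ε·πσ).
T⁴ = 0.630·587/(0.48·π·5.67×10⁻⁸) = 4.325×10⁹ K⁴.
T = (4.325×10⁹)^(1/4).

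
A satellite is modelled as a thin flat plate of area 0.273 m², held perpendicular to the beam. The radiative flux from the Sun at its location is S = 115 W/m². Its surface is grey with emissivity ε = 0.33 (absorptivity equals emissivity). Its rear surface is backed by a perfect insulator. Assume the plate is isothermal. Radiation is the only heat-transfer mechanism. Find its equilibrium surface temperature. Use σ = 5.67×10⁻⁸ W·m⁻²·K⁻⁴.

T ≈ 212 K

At equilibrium, absorbed power = emitted power.
Absorbing cross-section = A = 0.2730 m²; emitting surface = A = 0.2730 m² (ratio 1).
εS·A_cross = εσ·A_surf·T⁴  ⇒  T⁴ = S/(1σ)   (ε cancels).
T⁴ = 115/(1·5.67×10⁻⁸) = 2.028×10⁹ K⁴.
T = (2.028×10⁹)^(1/4).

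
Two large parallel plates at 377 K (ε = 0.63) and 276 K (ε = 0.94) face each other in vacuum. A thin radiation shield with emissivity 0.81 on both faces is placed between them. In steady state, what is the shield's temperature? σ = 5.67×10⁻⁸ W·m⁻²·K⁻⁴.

T_s ≈ 330 K

In steady state the net flux on the hot side equals that on the cold side.
σ(T₁⁴−T_s⁴)/D₁ = σ(T_s⁴−T₂⁴)/D₂, with D₁ = 1/ε₁+1/ε_s−1 = 1.822, D₂ = 1/ε_s+1/ε₂−1 = 1.298.
Solve for T_s⁴: T_s⁴ = (D₂·T₁⁴ + D₁·T₂⁴)/(D₁+D₂) = 1.179×10¹⁰ K⁴.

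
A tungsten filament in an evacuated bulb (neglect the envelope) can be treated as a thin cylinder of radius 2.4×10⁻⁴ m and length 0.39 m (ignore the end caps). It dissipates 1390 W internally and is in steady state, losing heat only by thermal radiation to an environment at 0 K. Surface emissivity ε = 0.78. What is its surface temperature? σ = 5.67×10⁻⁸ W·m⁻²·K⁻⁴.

T ≈ 2700 K

Steady state: internal power = radiated power, P = εσA T⁴.
Radiating area A = 2πrL = 5.881×10⁻⁴ m².
T⁴ = P/(εσA) = 1390/(0.78·5.67×10⁻⁸·5.881×10⁻⁴) = 5.344×10¹³ K⁴.
T = (5.344×10¹³)^(1/4).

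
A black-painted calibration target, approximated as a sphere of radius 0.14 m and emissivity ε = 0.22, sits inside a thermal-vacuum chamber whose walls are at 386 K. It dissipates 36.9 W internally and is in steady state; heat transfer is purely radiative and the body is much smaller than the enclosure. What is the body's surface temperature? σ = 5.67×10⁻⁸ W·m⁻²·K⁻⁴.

T ≈ 430 K

For a small grey body in a large enclosure, net radiated power = εσA(T⁴ − T_w⁴).
Steady state: P = εσA(T⁴ − T_w⁴) with A = 4πr² = 0.2463 m².
T⁴ = P/(εσA) + T_w⁴ = 36.9/(0.22·5.67×10⁻⁸·0.2463) + (386)⁴
    = 1.201×10¹⁰ + 2.220×10¹⁰ = 3.421×10¹⁰ K⁴.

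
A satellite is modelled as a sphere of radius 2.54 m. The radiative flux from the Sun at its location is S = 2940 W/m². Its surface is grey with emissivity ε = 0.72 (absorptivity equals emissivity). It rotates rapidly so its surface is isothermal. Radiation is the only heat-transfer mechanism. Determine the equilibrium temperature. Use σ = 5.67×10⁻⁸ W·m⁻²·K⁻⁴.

At equilibrium, absorbed power = emitted power.
Absorbing cross-section = πr² = 20.27 m²; emitting surface = 4πr² = 81.07 m² (ratio 4).
εS·A_cross = εσ·A_surf·T⁴  ⇒  T⁴ = S/(4σ)   (ε cancels).
T⁴ = 2940/(4·5.67×10⁻⁸) = 1.296×10¹⁰ K⁴.
T = (1.296×10¹⁰)^(1/4).

T ≈ 337 K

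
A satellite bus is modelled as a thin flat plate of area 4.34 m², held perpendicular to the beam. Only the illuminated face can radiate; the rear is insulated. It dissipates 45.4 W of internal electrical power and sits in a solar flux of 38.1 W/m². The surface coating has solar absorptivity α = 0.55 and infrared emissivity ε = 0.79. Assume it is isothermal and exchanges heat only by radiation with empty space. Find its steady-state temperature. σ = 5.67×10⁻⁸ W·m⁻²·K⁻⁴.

T ≈ 163 K

At steady state, absorbed solar power + internal power = radiated power.
Absorbed: α·S·A_cross = 0.55·38.1·4.340 = 90.94 W (cross-section A).
Total input = 90.94 + 45.4 = 136.3 W.
Radiated: εσ·A_surf·T⁴ with A_surf = A = 4.340 m².
T⁴ = 136.3/(0.79·5.67×10⁻⁸·4.340) = 7.014×10⁸ K⁴.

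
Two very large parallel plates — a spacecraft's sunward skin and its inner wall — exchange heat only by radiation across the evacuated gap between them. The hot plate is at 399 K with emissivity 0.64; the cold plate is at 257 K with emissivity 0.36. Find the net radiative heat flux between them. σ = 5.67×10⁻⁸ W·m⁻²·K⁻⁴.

For two infinite grey parallel plates, q = σ(T₁⁴ − T₂⁴)/(1/ε₁ + 1/ε₂ − 1).
T₁⁴ − T₂⁴ = 2.534×10¹⁰ − 4.362×10⁹ = 2.098×10¹⁰ K⁴.
1/ε₁ + 1/ε₂ − 1 = 1.562 + 2.778 − 1 = 3.340.
q = 5.67×10⁻⁸ × 2.098×10¹⁰ / 3.340.

q ≈ 356 W/m²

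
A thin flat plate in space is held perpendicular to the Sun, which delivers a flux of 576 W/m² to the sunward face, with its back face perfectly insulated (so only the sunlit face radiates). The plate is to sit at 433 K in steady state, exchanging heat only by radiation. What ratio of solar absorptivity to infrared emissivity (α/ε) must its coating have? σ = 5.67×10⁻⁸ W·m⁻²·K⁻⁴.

α/ε ≈ 3.46

Balance: αS·A = εσ·1A·T⁴ ⇒ α/ε = σT⁴/S.
α/ε = 5.67×10⁻⁸·(433)⁴/576 = 5.67×10⁻⁸·3.515×10¹⁰/576.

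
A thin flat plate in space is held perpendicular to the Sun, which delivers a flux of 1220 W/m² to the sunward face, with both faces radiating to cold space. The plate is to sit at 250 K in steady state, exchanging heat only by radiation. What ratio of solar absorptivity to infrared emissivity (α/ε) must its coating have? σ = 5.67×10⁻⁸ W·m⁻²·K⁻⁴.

α/ε ≈ 0.363

Balance: αS·A = εσ·2A·T⁴ ⇒ α/ε = 2σT⁴/S.
α/ε = 2·5.67×10⁻⁸·(250)⁴/1220 = 2·5.67×10⁻⁸·3.906×10⁹/1220.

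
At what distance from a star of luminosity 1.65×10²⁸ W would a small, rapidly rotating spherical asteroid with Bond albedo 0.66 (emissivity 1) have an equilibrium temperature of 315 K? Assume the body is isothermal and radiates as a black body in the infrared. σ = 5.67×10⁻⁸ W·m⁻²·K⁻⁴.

d ≈ 4.47×10¹¹ m

For an isothermal black-emitting sphere, (1−a)S·πr² = σ·4πr²·T⁴ ⇒ S = 4σT⁴/(1−a).
S = 4·5.67×10⁻⁸·(315)⁴/0.340 = 6568 W/m².
Flux falls as S = L/(4πd²), so d = √(L/(4πS)) = √(1.65×10²⁸/(4π·6568)).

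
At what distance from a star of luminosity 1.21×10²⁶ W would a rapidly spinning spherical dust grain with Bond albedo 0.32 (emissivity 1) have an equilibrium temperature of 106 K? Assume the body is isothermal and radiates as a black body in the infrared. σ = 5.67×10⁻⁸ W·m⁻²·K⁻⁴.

d ≈ 4.78×10¹¹ m

For an isothermal black-emitting sphere, (1−a)S·πr² = σ·4πr²·T⁴ ⇒ S = 4σT⁴/(1−a).
S = 4·5.67×10⁻⁸·(106)⁴/0.680 = 42.11 W/m².
Flux falls as S = L/(4πd²), so d = √(L/(4πS)) = √(1.21×10²⁶/(4π·42.11)).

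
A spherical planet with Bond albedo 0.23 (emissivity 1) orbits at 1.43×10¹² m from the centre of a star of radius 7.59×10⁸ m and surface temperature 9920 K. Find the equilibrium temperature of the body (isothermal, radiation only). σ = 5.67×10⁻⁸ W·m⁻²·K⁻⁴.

The star's surface emits σT_*⁴; at distance d the flux is S = σT_*⁴(R_*/d)².
S = 5.67×10⁻⁸·(9920)⁴·(7.59×10⁸/1.43×10¹²)² = 154.7 W/m².
For an isothermal sphere T⁴ = (1−a)S/(4σ) = 5.252×10⁸ K⁴.

T ≈ 151 K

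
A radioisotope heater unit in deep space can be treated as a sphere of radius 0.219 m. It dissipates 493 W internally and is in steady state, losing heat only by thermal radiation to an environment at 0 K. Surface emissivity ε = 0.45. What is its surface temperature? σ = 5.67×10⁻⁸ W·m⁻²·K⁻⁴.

Steady state: internal power = radiated power, P = εσA T⁴.
Radiating area A = 4πr² = 0.6027 m².
T⁴ = P/(εσA) = 493/(0.45·5.67×10⁻⁸·0.6027) = 3.206×10¹⁰ K⁴.
T = (3.206×10¹⁰)^(1/4).

T ≈ 423 K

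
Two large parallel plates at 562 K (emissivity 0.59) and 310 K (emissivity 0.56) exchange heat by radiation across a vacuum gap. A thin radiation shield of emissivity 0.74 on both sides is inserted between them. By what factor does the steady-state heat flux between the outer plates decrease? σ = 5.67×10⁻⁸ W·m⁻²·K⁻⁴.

Without shield: q₀ = σΔ(T⁴)/(1/ε₁+1/ε₂−1) with denominator 2.481.
With shield the two gaps are in series; the resistances add: (1/ε₁+1/ε_s−1)+(1/ε_s+1/ε₂−1) = 2.046+2.137 = 4.183.
Heat-flux ratio q₀/q = 4.183/2.481.

factor ≈ 1.69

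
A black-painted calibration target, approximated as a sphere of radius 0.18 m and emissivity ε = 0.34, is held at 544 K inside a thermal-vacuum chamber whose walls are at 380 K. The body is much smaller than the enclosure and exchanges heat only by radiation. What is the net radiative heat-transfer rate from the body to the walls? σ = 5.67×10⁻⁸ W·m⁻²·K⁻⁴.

P_net ≈ 524 W

For a small grey body in a large enclosure: P_net = εσA(T_body⁴ − T_wall⁴).
A = 4πr² = 0.4072 m²; T_body⁴ − T_wall⁴ = 8.758×10¹⁰ − 2.085×10¹⁰ = 6.673×10¹⁰ K⁴.
|P_net| = 0.34·5.67×10⁻⁸·0.4072·6.673×10¹⁰.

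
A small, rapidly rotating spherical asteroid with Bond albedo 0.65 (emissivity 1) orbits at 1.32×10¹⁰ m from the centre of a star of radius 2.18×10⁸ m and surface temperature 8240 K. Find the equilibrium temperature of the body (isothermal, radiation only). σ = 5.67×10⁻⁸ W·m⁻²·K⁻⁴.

T ≈ 576 K

The star's surface emits σT_*⁴; at distance d the flux is S = σT_*⁴(R_*/d)².
S = 5.67×10⁻⁸·(8240)⁴·(2.18×10⁸/1.32×10¹⁰)² = 71290 W/m².
For an isothermal sphere T⁴ = (1−a)S/(4σ) = 1.100×10¹¹ K⁴.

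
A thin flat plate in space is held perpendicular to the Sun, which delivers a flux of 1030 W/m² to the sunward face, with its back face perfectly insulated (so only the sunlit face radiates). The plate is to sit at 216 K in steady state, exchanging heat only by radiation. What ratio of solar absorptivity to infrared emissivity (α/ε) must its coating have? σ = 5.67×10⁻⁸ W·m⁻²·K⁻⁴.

Balance: αS·A = εσ·1A·T⁴ ⇒ α/ε = σT⁴/S.
α/ε = 5.67×10⁻⁸·(216)⁴/1030 = 5.67×10⁻⁸·2.177×10⁹/1030.

α/ε ≈ 0.120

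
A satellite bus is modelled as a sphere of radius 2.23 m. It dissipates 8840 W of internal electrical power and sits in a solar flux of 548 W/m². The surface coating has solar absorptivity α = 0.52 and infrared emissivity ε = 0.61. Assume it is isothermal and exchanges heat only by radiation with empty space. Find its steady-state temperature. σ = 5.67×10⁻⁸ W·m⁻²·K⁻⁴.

At steady state, absorbed solar power + internal power = radiated power.
Absorbed: α·S·A_cross = 0.52·548·15.62 = 4452 W (cross-section πr²).
Total input = 4452 + 8840 = 13290 W.
Radiated: εσ·A_surf·T⁴ with A_surf = 4πr² = 62.49 m².
T⁴ = 13290/(0.61·5.67×10⁻⁸·62.49) = 6.150×10⁹ K⁴.

T ≈ 280 K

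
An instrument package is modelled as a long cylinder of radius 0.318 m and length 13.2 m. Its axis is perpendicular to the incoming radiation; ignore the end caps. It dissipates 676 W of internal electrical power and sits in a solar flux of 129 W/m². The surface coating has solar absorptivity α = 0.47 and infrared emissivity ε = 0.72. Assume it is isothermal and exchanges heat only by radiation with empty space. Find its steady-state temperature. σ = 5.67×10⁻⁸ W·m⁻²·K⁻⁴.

At steady state, absorbed solar power + internal power = radiated power.
Absorbed: α·S·A_cross = 0.47·129·8.395 = 509.0 W (cross-section 2rL).
Total input = 509.0 + 676 = 1185 W.
Radiated: εσ·A_surf·T⁴ with A_surf = 2πrL = 26.37 m².
T⁴ = 1185/(0.72·5.67×10⁻⁸·26.37) = 1.101×10⁹ K⁴.

T ≈ 182 K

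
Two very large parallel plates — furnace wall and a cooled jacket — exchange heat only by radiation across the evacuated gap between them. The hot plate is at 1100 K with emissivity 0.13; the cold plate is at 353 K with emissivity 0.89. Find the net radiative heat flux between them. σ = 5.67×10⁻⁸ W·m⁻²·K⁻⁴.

For two infinite grey parallel plates, q = σ(T₁⁴ − T₂⁴)/(1/ε₁ + 1/ε₂ − 1).
T₁⁴ − T₂⁴ = 1.464×10¹² − 1.553×10¹⁰ = 1.449×10¹² K⁴.
1/ε₁ + 1/ε₂ − 1 = 7.692 + 1.124 − 1 = 7.816.
q = 5.67×10⁻⁸ × 1.449×10¹² / 7.816.

q ≈ 10500 W/m²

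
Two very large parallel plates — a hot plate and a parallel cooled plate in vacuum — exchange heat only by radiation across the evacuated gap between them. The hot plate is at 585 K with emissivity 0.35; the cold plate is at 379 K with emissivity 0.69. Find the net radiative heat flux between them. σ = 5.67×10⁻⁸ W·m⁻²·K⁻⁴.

q ≈ 1650 W/m²

For two infinite grey parallel plates, q = σ(T₁⁴ − T₂⁴)/(1/ε₁ + 1/ε₂ − 1).
T₁⁴ − T₂⁴ = 1.171×10¹¹ − 2.063×10¹⁰ = 9.649×10¹⁰ K⁴.
1/ε₁ + 1/ε₂ − 1 = 2.857 + 1.449 − 1 = 3.306.
q = 5.67×10⁻⁸ × 9.649×10¹⁰ / 3.306.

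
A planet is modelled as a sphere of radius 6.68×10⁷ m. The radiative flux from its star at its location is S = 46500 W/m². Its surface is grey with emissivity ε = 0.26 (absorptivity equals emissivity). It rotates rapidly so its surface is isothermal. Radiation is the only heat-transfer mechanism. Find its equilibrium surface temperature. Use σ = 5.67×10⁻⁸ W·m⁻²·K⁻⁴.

T ≈ 673 K

At equilibrium, absorbed power = emitted power.
Absorbing cross-section = πr² = 1.402×10¹⁶ m²; emitting surface = 4πr² = 5.607×10¹⁶ m² (ratio 4).
εS·A_cross = εσ·A_surf·T⁴  ⇒  T⁴ = S/(4σ)   (ε cancels).
T⁴ = 46500/(4·5.67×10⁻⁸) = 2.050×10¹¹ K⁴.
T = (2.050×10¹¹)^(1/4).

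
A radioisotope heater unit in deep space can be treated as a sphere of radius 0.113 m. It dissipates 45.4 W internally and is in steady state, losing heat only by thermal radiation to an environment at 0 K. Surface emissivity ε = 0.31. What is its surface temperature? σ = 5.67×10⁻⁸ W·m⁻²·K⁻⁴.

Steady state: internal power = radiated power, P = εσA T⁴.
Radiating area A = 4πr² = 0.1605 m².
T⁴ = P/(εσA) = 45.4/(0.31·5.67×10⁻⁸·0.1605) = 1.610×10¹⁰ K⁴.
T = (1.610×10¹⁰)^(1/4).

T ≈ 356 K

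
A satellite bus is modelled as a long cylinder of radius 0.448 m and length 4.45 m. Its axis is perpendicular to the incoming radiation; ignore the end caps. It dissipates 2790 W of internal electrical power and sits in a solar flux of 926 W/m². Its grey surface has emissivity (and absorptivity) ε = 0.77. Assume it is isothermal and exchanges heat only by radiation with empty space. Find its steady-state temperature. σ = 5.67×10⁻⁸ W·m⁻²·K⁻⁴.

At steady state, absorbed solar power + internal power = radiated power.
Absorbed: α·S·A_cross = 0.77·926·3.987 = 2843 W (cross-section 2rL).
Total input = 2843 + 2790 = 5633 W.
Radiated: εσ·A_surf·T⁴ with A_surf = 2πrL = 12.53 m².
T⁴ = 5633/(0.77·5.67×10⁻⁸·12.53) = 1.030×10¹⁰ K⁴.

T ≈ 319 K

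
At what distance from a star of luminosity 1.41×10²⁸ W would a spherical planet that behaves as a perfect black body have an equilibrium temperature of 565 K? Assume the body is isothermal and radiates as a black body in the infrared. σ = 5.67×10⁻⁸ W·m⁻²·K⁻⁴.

For an isothermal black-emitting sphere, (1−a)S·πr² = σ·4πr²·T⁴ ⇒ S = 4σT⁴/(1−a).
S = 4·5.67×10⁻⁸·(565)⁴/1.00 = 23110 W/m².
Flux falls as S = L/(4πd²), so d = √(L/(4πS)) = √(1.41×10²⁸/(4π·23110)).

d ≈ 2.20×10¹¹ m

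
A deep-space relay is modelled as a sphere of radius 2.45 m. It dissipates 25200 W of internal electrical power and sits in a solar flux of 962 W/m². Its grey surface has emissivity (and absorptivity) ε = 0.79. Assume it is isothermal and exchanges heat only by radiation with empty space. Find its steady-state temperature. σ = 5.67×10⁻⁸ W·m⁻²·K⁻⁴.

T ≈ 329 K

At steady state, absorbed solar power + internal power = radiated power.
Absorbed: α·S·A_cross = 0.79·962·18.86 = 14330 W (cross-section πr²).
Total input = 14330 + 25200 = 39530 W.
Radiated: εσ·A_surf·T⁴ with A_surf = 4πr² = 75.43 m².
T⁴ = 39530/(0.79·5.67×10⁻⁸·75.43) = 1.170×10¹⁰ K⁴.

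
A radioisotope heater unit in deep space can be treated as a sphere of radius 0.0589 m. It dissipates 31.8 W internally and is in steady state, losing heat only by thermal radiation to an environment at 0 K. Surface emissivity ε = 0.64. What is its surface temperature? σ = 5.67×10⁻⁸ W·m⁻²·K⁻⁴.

Steady state: internal power = radiated power, P = εσA T⁴.
Radiating area A = 4πr² = 0.04360 m².
T⁴ = P/(εσA) = 31.8/(0.64·5.67×10⁻⁸·0.04360) = 2.010×10¹⁰ K⁴.
T = (2.010×10¹⁰)^(1/4).

T ≈ 377 K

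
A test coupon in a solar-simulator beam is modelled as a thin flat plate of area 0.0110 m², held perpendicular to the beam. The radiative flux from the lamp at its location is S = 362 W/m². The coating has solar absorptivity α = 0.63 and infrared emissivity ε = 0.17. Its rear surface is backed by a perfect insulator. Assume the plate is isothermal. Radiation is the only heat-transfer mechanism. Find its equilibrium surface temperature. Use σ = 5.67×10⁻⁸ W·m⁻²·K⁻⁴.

T ≈ 392 K

At equilibrium, absorbed power = emitted power.
Absorbing cross-section = A = 0.01100 m²; emitting surface = A = 0.01100 m² (ratio 1).
αS·A_cross = εσ·A_surf·T⁴  ⇒  T⁴ = αS/(ε·1σ).
T⁴ = 0.630·362/(0.17·1·5.67×10⁻⁸) = 2.366×10¹⁰ K⁴.
T = (2.366×10¹⁰)^(1/4).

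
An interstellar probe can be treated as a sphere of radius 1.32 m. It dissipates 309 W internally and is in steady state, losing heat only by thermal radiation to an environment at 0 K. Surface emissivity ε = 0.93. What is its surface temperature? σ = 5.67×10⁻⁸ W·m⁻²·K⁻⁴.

Steady state: internal power = radiated power, P = εσA T⁴.
Radiating area A = 4πr² = 21.90 m².
T⁴ = P/(εσA) = 309/(0.93·5.67×10⁻⁸·21.90) = 2.676×10⁸ K⁴.
T = (2.676×10⁸)^(1/4).

T ≈ 128 K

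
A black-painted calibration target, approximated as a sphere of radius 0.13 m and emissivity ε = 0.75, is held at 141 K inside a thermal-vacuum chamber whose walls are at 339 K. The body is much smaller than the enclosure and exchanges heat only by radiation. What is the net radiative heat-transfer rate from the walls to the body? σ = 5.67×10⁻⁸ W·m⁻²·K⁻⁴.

P_net ≈ 116 W

For a small grey body in a large enclosure: P_net = εσA(T_body⁴ − T_wall⁴).
A = 4πr² = 0.2124 m²; T_body⁴ − T_wall⁴ = 3.953×10⁸ − 1.321×10¹⁰ = -1.281×10¹⁰ K⁴.
|P_net| = 0.75·5.67×10⁻⁸·0.2124·1.281×10¹⁰.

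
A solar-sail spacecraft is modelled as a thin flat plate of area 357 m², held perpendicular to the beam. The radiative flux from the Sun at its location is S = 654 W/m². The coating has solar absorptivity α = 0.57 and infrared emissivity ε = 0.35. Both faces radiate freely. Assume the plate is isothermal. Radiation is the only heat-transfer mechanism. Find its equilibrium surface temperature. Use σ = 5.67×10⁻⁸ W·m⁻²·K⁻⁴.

At equilibrium, absorbed power = emitted power.
Absorbing cross-section = A = 357.0 m²; emitting surface = 2A = 714.0 m² (ratio 2).
αS·A_cross = εσ·A_surf·T⁴  ⇒  T⁴ = αS/(ε·2σ).
T⁴ = 0.570·654/(0.35·2·5.67×10⁻⁸) = 9.392×10⁹ K⁴.
T = (9.392×10⁹)^(1/4).

T ≈ 311 K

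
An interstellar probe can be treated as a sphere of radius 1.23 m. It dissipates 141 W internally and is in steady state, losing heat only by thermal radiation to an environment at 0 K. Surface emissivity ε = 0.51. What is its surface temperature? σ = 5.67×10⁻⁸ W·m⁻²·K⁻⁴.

T ≈ 127 K

Steady state: internal power = radiated power, P = εσA T⁴.
Radiating area A = 4πr² = 19.01 m².
T⁴ = P/(εσA) = 141/(0.51·5.67×10⁻⁸·19.01) = 2.565×10⁸ K⁴.
T = (2.565×10⁸)^(1/4).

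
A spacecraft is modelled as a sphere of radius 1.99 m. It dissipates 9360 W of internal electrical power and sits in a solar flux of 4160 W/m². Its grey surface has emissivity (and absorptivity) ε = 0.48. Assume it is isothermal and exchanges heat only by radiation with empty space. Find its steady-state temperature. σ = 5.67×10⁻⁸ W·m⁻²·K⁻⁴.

At steady state, absorbed solar power + internal power = radiated power.
Absorbed: α·S·A_cross = 0.48·4160·12.44 = 24840 W (cross-section πr²).
Total input = 24840 + 9360 = 34200 W.
Radiated: εσ·A_surf·T⁴ with A_surf = 4πr² = 49.76 m².
T⁴ = 34200/(0.48·5.67×10⁻⁸·49.76) = 2.525×10¹⁰ K⁴.

T ≈ 399 K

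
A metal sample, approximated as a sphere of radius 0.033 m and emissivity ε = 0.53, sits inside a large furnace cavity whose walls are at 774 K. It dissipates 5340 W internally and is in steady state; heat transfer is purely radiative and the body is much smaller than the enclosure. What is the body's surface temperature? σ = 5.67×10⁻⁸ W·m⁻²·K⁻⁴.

For a small grey body in a large enclosure, net radiated power = εσA(T⁴ − T_w⁴).
Steady state: P = εσA(T⁴ − T_w⁴) with A = 4πr² = 0.01368 m².
T⁴ = P/(εσA) + T_w⁴ = 5340/(0.53·5.67×10⁻⁸·0.01368) + (774)⁴
    = 1.299×10¹³ + 3.589×10¹¹ = 1.334×10¹³ K⁴.

T ≈ 1910 K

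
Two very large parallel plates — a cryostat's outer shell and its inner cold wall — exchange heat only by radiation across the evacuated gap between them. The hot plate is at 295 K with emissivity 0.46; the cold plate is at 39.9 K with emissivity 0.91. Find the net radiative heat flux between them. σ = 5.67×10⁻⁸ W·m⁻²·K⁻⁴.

For two infinite grey parallel plates, q = σ(T₁⁴ − T₂⁴)/(1/ε₁ + 1/ε₂ − 1).
T₁⁴ − T₂⁴ = 7.573×10⁹ − 2.534×10⁶ = 7.571×10⁹ K⁴.
1/ε₁ + 1/ε₂ − 1 = 2.174 + 1.099 − 1 = 2.273.
q = 5.67×10⁻⁸ × 7.571×10⁹ / 2.273.

q ≈ 189 W/m²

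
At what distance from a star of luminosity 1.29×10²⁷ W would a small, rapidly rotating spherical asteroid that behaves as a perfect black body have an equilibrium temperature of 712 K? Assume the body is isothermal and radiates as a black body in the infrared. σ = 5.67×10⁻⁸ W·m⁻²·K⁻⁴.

For an isothermal black-emitting sphere, (1−a)S·πr² = σ·4πr²·T⁴ ⇒ S = 4σT⁴/(1−a).
S = 4·5.67×10⁻⁸·(712)⁴/1.00 = 58290 W/m².
Flux falls as S = L/(4πd²), so d = √(L/(4πS)) = √(1.29×10²⁷/(4π·58290)).

d ≈ 4.20×10¹⁰ m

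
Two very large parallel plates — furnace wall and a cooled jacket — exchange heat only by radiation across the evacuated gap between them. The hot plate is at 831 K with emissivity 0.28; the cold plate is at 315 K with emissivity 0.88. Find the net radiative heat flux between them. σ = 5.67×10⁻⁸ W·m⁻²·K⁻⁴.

For two infinite grey parallel plates, q = σ(T₁⁴ − T₂⁴)/(1/ε₁ + 1/ε₂ − 1).
T₁⁴ − T₂⁴ = 4.769×10¹¹ − 9.846×10⁹ = 4.670×10¹¹ K⁴.
1/ε₁ + 1/ε₂ − 1 = 3.571 + 1.136 − 1 = 3.708.
q = 5.67×10⁻⁸ × 4.670×10¹¹ / 3.708.

q ≈ 7140 W/m²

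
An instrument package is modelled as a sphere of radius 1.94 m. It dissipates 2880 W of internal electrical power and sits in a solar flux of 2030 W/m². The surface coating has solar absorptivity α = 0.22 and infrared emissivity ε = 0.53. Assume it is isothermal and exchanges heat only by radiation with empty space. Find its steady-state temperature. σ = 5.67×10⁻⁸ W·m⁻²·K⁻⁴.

T ≈ 275 K

At steady state, absorbed solar power + internal power = radiated power.
Absorbed: α·S·A_cross = 0.22·2030·11.82 = 5280 W (cross-section πr²).
Total input = 5280 + 2880 = 8160 W.
Radiated: εσ·A_surf·T⁴ with A_surf = 4πr² = 47.29 m².
T⁴ = 8160/(0.53·5.67×10⁻⁸·47.29) = 5.742×10⁹ K⁴.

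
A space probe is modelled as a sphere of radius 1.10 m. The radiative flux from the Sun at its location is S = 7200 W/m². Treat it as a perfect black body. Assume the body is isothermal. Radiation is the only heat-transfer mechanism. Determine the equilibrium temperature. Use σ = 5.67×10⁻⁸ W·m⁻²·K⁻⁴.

T ≈ 422 K

At equilibrium, absorbed power = emitted power.
Absorbing cross-section = πr² = 3.801 m²; emitting surface = 4πr² = 15.21 m² (ratio 4).
S·A_cross = εσ·A_surf·T⁴  ⇒  T⁴ = S/(4σ).
T⁴ = 1.00·7200/(4·5.67×10⁻⁸) = 3.175×10¹⁰ K⁴.
T = (3.175×10¹⁰)^(1/4).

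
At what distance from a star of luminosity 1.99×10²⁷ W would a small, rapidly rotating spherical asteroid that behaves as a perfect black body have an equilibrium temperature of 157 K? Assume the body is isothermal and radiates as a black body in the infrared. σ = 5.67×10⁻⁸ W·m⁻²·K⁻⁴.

d ≈ 1.07×10¹² m

For an isothermal black-emitting sphere, (1−a)S·πr² = σ·4πr²·T⁴ ⇒ S = 4σT⁴/(1−a).
S = 4·5.67×10⁻⁸·(157)⁴/1.00 = 137.8 W/m².
Flux falls as S = L/(4πd²), so d = √(L/(4πS)) = √(1.99×10²⁷/(4π·137.8)).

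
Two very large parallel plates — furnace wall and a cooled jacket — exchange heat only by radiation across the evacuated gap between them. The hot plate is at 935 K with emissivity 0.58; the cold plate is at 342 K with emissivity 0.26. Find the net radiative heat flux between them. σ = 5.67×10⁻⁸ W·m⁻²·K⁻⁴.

For two infinite grey parallel plates, q = σ(T₁⁴ − T₂⁴)/(1/ε₁ + 1/ε₂ − 1).
T₁⁴ − T₂⁴ = 7.643×10¹¹ − 1.368×10¹⁰ = 7.506×10¹¹ K⁴.
1/ε₁ + 1/ε₂ − 1 = 1.724 + 3.846 − 1 = 4.570.
q = 5.67×10⁻⁸ × 7.506×10¹¹ / 4.570.

q ≈ 9310 W/m²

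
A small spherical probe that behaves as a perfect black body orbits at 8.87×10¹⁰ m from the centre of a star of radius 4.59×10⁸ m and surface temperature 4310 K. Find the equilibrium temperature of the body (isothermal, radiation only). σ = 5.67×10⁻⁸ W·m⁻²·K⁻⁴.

The star's surface emits σT_*⁴; at distance d the flux is S = σT_*⁴(R_*/d)².
S = 5.67×10⁻⁸·(4310)⁴·(4.59×10⁸/8.87×10¹⁰)² = 523.9 W/m².
For an isothermal sphere T⁴ = (1−a)S/(4σ) = 2.310×10⁹ K⁴.

T ≈ 219 K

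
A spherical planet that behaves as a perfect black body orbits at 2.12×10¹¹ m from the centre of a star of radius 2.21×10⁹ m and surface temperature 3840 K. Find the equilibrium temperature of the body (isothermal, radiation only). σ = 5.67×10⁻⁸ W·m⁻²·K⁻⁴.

T ≈ 277 K

The star's surface emits σT_*⁴; at distance d the flux is S = σT_*⁴(R_*/d)².
S = 5.67×10⁻⁸·(3840)⁴·(2.21×10⁹/2.12×10¹¹)² = 1340 W/m².
For an isothermal sphere T⁴ = (1−a)S/(4σ) = 5.907×10⁹ K⁴.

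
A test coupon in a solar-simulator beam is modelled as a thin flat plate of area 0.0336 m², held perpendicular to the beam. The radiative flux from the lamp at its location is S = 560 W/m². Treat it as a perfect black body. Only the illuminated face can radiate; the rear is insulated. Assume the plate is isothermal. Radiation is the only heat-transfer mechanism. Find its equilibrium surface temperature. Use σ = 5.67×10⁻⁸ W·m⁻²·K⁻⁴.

T ≈ 315 K

At equilibrium, absorbed power = emitted power.
Absorbing cross-section = A = 0.03360 m²; emitting surface = A = 0.03360 m² (ratio 1).
S·A_cross = εσ·A_surf·T⁴  ⇒  T⁴ = S/(1σ).
T⁴ = 1.00·560/(1·5.67×10⁻⁸) = 9.877×10⁹ K⁴.
T = (9.877×10⁹)^(1/4).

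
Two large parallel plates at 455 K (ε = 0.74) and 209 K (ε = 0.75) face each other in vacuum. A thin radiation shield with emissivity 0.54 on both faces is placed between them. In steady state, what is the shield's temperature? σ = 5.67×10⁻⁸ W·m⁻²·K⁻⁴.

In steady state the net flux on the hot side equals that on the cold side.
σ(T₁⁴−T_s⁴)/D₁ = σ(T_s⁴−T₂⁴)/D₂, with D₁ = 1/ε₁+1/ε_s−1 = 2.203, D₂ = 1/ε_s+1/ε₂−1 = 2.185.
Solve for T_s⁴: T_s⁴ = (D₂·T₁⁴ + D₁·T₂⁴)/(D₁+D₂) = 2.230×10¹⁰ K⁴.

T_s ≈ 386 K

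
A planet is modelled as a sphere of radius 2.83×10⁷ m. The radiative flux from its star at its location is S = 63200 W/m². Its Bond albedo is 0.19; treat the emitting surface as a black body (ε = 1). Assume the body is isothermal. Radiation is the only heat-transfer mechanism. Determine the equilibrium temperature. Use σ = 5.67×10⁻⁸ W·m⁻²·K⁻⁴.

At equilibrium, absorbed power = emitted power.
Absorbing cross-section = πr² = 2.516×10¹⁵ m²; emitting surface = 4πr² = 1.006×10¹⁶ m² (ratio 4).
(1−a)S·A_cross = εσ·A_surf·T⁴  ⇒  T⁴ = (1−a)S/(4σ).
T⁴ = 0.810·63200/(4·5.67×10⁻⁸) = 2.257×10¹¹ K⁴.
T = (2.257×10¹¹)^(1/4).

T ≈ 689 K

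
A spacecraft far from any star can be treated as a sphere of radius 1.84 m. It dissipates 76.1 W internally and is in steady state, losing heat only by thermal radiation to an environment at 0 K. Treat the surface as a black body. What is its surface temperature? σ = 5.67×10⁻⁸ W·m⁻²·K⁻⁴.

Steady state: internal power = radiated power, P = εσA T⁴.
Radiating area A = 4πr² = 42.54 m².
T⁴ = P/(εσA) = 76.1/(1.0·5.67×10⁻⁸·42.54) = 3.155×10⁷ K⁴.
T = (3.155×10⁷)^(1/4).

T ≈ 74.9 K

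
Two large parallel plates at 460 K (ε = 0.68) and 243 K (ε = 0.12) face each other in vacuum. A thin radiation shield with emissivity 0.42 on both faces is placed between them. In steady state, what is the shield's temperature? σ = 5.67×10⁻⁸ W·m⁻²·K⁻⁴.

T_s ≈ 434 K

In steady state the net flux on the hot side equals that on the cold side.
σ(T₁⁴−T_s⁴)/D₁ = σ(T_s⁴−T₂⁴)/D₂, with D₁ = 1/ε₁+1/ε_s−1 = 2.852, D₂ = 1/ε_s+1/ε₂−1 = 9.714.
Solve for T_s⁴: T_s⁴ = (D₂·T₁⁴ + D₁·T₂⁴)/(D₁+D₂) = 3.541×10¹⁰ K⁴.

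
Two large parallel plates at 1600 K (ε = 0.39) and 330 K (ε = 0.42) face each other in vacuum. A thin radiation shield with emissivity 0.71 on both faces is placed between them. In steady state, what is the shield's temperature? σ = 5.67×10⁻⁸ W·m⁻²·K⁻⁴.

T_s ≈ 1340 K

In steady state the net flux on the hot side equals that on the cold side.
σ(T₁⁴−T_s⁴)/D₁ = σ(T_s⁴−T₂⁴)/D₂, with D₁ = 1/ε₁+1/ε_s−1 = 2.973, D₂ = 1/ε_s+1/ε₂−1 = 2.789.
Solve for T_s⁴: T_s⁴ = (D₂·T₁⁴ + D₁·T₂⁴)/(D₁+D₂) = 3.179×10¹² K⁴.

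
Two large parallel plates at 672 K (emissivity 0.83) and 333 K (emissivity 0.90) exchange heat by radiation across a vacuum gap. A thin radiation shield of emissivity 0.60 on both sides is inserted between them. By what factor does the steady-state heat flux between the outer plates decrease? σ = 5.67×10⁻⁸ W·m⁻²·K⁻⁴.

factor ≈ 2.77

Without shield: q₀ = σΔ(T⁴)/(1/ε₁+1/ε₂−1) with denominator 1.316.
With shield the two gaps are in series; the resistances add: (1/ε₁+1/ε_s−1)+(1/ε_s+1/ε₂−1) = 1.871+1.778 = 3.649.
Heat-flux ratio q₀/q = 3.649/1.316.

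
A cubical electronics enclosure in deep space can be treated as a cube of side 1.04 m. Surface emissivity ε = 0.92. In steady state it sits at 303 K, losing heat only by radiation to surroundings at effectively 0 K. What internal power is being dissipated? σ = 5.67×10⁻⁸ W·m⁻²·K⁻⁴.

P ≈ 2850 W

Steady state: P = εσA T⁴.
A = 6L² = 6.490 m²; T⁴ = (303)⁴ = 8.429×10⁹ K⁴.
P = 0.92 × 5.67×10⁻⁸ × 6.490 × 8.429×10⁹.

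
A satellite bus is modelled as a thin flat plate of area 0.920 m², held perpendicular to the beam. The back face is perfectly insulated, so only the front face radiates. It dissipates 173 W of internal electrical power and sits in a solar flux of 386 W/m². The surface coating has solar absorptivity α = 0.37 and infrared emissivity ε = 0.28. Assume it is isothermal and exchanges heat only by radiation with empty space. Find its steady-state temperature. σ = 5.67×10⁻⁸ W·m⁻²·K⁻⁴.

T ≈ 380 K

At steady state, absorbed solar power + internal power = radiated power.
Absorbed: α·S·A_cross = 0.37·386·0.9200 = 131.4 W (cross-section A).
Total input = 131.4 + 173 = 304.4 W.
Radiated: εσ·A_surf·T⁴ with A_surf = A = 0.9200 m².
T⁴ = 304.4/(0.28·5.67×10⁻⁸·0.9200) = 2.084×10¹⁰ K⁴.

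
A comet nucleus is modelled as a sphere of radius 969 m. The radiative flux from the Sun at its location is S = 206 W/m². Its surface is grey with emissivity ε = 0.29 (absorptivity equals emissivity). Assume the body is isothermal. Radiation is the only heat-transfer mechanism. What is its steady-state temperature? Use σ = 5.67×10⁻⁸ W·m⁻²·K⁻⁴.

At equilibrium, absorbed power = emitted power.
Absorbing cross-section = πr² = 2.950×10⁶ m²; emitting surface = 4πr² = 1.180×10⁷ m² (ratio 4).
εS·A_cross = εσ·A_surf·T⁴  ⇒  T⁴ = S/(4σ)   (ε cancels).
T⁴ = 206/(4·5.67×10⁻⁸) = 9.083×10⁸ K⁴.
T = (9.083×10⁸)^(1/4).

T ≈ 174 K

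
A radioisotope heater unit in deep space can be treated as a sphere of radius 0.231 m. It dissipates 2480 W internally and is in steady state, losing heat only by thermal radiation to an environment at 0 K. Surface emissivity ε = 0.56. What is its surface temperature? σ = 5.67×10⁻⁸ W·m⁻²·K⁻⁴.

T ≈ 584 K

Steady state: internal power = radiated power, P = εσA T⁴.
Radiating area A = 4πr² = 0.6706 m².
T⁴ = P/(εσA) = 2480/(0.56·5.67×10⁻⁸·0.6706) = 1.165×10¹¹ K⁴.
T = (1.165×10¹¹)^(1/4).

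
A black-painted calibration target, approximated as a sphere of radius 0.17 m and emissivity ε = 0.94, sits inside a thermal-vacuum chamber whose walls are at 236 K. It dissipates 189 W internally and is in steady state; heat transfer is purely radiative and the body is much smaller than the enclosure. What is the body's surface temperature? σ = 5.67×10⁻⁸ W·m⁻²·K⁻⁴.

For a small grey body in a large enclosure, net radiated power = εσA(T⁴ − T_w⁴).
Steady state: P = εσA(T⁴ − T_w⁴) with A = 4πr² = 0.3632 m².
T⁴ = P/(εσA) + T_w⁴ = 189/(0.94·5.67×10⁻⁸·0.3632) + (236)⁴
    = 9.764×10⁹ + 3.102×10⁹ = 1.287×10¹⁰ K⁴.

T ≈ 337 K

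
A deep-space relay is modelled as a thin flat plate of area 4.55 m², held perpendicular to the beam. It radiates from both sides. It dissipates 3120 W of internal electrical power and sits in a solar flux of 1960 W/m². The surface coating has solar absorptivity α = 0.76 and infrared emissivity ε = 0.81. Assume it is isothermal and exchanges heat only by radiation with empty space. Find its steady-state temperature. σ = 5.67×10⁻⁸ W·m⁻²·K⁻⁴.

At steady state, absorbed solar power + internal power = radiated power.
Absorbed: α·S·A_cross = 0.76·1960·4.550 = 6778 W (cross-section A).
Total input = 6778 + 3120 = 9898 W.
Radiated: εσ·A_surf·T⁴ with A_surf = 2A = 9.100 m².
T⁴ = 9898/(0.81·5.67×10⁻⁸·9.100) = 2.368×10¹⁰ K⁴.

T ≈ 392 K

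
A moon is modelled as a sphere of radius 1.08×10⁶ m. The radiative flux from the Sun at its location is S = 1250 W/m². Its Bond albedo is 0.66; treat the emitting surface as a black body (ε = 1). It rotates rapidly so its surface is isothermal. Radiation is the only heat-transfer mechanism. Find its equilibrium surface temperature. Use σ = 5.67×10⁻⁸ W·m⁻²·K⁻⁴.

T ≈ 208 K

At equilibrium, absorbed power = emitted power.
Absorbing cross-section = πr² = 3.664×10¹² m²; emitting surface = 4πr² = 1.466×10¹³ m² (ratio 4).
(1−a)S·A_cross = εσ·A_surf·T⁴  ⇒  T⁴ = (1−a)S/(4σ).
T⁴ = 0.340·1250/(4·5.67×10⁻⁸) = 1.874×10⁹ K⁴.
T = (1.874×10⁹)^(1/4).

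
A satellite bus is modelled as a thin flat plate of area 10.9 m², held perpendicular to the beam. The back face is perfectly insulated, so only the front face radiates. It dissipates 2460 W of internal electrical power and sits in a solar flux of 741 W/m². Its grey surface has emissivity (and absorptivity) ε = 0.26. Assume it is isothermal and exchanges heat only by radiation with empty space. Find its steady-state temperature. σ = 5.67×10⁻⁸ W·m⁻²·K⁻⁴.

T ≈ 410 K

At steady state, absorbed solar power + internal power = radiated power.
Absorbed: α·S·A_cross = 0.26·741·10.90 = 2100 W (cross-section A).
Total input = 2100 + 2460 = 4560 W.
Radiated: εσ·A_surf·T⁴ with A_surf = A = 10.90 m².
T⁴ = 4560/(0.26·5.67×10⁻⁸·10.90) = 2.838×10¹⁰ K⁴.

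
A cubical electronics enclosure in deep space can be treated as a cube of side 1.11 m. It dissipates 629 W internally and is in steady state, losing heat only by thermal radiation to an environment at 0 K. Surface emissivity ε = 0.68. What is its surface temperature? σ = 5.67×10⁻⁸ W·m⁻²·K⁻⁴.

T ≈ 217 K

Steady state: internal power = radiated power, P = εσA T⁴.
Radiating area A = 6L² = 7.393 m².
T⁴ = P/(εσA) = 629/(0.68·5.67×10⁻⁸·7.393) = 2.207×10⁹ K⁴.
T = (2.207×10⁹)^(1/4).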